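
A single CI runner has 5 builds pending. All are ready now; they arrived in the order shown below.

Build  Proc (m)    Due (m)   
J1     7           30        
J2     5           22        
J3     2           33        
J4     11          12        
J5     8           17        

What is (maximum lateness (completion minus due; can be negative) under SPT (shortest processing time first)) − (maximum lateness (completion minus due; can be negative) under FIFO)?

SPT (increasing processing time): J3 J2 J1 J5 J4.
J3: 0→2, due 33, lateness -31
J2: 2→7, due 22, lateness -15
J1: 7→14, due 30, lateness -16
J5: 14→22, due 17, lateness 5
J4: 22→33, due 12, lateness 21
Maximum = 21.
FIFO (arrival order): J1 J2 J3 J4 J5.
J1: 0→7, due 30, lateness -23
J2: 7→12, due 22, lateness -10
J3: 12→14, due 33, lateness -19
J4: 14→25, due 12, lateness 13
J5: 25→33, due 17, lateness 16
Maximum = 16.
Difference = 21 − 16 = 5.

5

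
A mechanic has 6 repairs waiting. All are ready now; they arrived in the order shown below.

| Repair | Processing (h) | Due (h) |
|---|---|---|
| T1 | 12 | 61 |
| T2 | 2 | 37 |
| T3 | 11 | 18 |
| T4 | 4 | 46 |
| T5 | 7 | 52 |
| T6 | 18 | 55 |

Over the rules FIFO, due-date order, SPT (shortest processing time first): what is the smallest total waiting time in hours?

FIFO (arrival order): T1 T2 T3 T4 T5 T6.
T1: waits 0, runs 0→12
T2: waits 12, runs 12→14
T3: waits 14, runs 14→25
T4: waits 25, runs 25→29
T5: waits 29, runs 29→36
T6: waits 36, runs 36→54
Sum = 0+12+14+25+29+36 = 116.
EDD (increasing due date): T3 T2 T4 T5 T6 T1.
T3: waits 0, runs 0→11
T2: waits 11, runs 11→13
T4: waits 13, runs 13→17
T5: waits 17, runs 17→24
T6: waits 24, runs 24→42
T1: waits 42, runs 42→54
Sum = 0+11+13+17+24+42 = 107.
SPT (increasing processing time): T2 T4 T5 T3 T1 T6.
T2: waits 0, runs 0→2
T4: waits 2, runs 2→6
T5: waits 6, runs 6→13
T3: waits 13, runs 13→24
T1: waits 24, runs 24→36
T6: waits 36, runs 36→54
Sum = 0+2+6+13+24+36 = 81.
FIFO 116, EDD 107, SPT 81 → minimum 81.

81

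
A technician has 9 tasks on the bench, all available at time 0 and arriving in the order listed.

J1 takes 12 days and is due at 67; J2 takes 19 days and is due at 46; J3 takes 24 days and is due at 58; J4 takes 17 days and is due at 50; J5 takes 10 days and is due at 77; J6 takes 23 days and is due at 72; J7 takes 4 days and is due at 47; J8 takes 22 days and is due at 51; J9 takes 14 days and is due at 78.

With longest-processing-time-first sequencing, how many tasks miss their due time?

LPT (decreasing processing time): J3 J6 J8 J2 J4 J9 J1 J5 J7.
J3: 0→24, due 58, tardiness 0
J6: 24→47, due 72, tardiness 0
J8: 47→69, due 51, tardiness 18
J2: 69→88, due 46, tardiness 42
J4: 88→105, due 50, tardiness 55
J9: 105→119, due 78, tardiness 41
J1: 119→131, due 67, tardiness 64
J5: 131→141, due 77, tardiness 64
J7: 141→145, due 47, tardiness 98
Late tasks: 7.

7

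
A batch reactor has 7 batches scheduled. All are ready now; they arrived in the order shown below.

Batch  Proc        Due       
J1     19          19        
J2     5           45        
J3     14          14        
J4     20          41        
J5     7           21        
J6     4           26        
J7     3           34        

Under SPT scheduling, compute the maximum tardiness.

SPT (increasing processing time): J7 J6 J2 J5 J3 J1 J4.
J7: 0→3, due 34, tardiness 0
J6: 3→7, due 26, tardiness 0
J2: 7→12, due 45, tardiness 0
J5: 12→19, due 21, tardiness 0
J3: 19→33, due 14, tardiness 19
J1: 33→52, due 19, tardiness 33
J4: 52→72, due 41, tardiness 31
Maximum = 33.

33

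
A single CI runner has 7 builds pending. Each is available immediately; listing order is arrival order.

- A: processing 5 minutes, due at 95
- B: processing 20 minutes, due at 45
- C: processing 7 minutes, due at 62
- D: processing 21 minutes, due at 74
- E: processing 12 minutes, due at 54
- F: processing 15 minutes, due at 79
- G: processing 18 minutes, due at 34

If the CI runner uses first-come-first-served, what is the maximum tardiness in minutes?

FIFO (arrival order): A B C D E F G.
A: 0→5, due 95, tardiness 0
B: 5→25, due 45, tardiness 0
C: 25→32, due 62, tardiness 0
D: 32→53, due 74, tardiness 0
E: 53→65, due 54, tardiness 11
F: 65→80, due 79, tardiness 1
G: 80→98, due 34, tardiness 64
Maximum = 64.

64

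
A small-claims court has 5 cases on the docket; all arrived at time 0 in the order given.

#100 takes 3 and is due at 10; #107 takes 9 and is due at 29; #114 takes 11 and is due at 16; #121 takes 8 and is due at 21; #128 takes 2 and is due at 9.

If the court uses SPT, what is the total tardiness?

SPT (increasing processing time): #128 #100 #121 #107 #114.
#128: 0→2, due 9, tardiness 0
#100: 2→5, due 10, tardiness 0
#121: 5→13, due 21, tardiness 0
#107: 13→22, due 29, tardiness 0
#114: 22→33, due 16, tardiness 17
Sum = 0+0+0+0+17 = 17.

17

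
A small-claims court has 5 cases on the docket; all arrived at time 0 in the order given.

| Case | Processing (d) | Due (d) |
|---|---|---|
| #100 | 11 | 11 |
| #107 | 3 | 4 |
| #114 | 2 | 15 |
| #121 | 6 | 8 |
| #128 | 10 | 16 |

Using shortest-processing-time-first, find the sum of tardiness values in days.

30

SPT (increasing processing time): #114 #107 #121 #128 #100.
#114: 0→2, due 15, tardiness 0
#107: 2→5, due 4, tardiness 1
#121: 5→11, due 8, tardiness 3
#128: 11→21, due 16, tardiness 5
#100: 21→32, due 11, tardiness 21
Sum = 0+1+3+5+21 = 30.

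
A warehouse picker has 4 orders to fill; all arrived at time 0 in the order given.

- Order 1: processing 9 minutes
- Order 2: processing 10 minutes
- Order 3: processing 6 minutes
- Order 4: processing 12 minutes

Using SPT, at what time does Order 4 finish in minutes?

SPT (increasing processing time): Order 3 Order 1 Order 2 Order 4.
Order 3: 0→6
Order 1: 6→15
Order 2: 15→25
Order 4: 25→37

37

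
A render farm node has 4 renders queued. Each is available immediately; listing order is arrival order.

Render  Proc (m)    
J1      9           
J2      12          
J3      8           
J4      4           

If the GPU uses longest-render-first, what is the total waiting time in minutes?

62

LPT (decreasing processing time): J2 J1 J3 J4.
J2: waits 0, runs 0→12
J1: waits 12, runs 12→21
J3: waits 21, runs 21→29
J4: waits 29, runs 29→33
Sum = 0+12+21+29 = 62.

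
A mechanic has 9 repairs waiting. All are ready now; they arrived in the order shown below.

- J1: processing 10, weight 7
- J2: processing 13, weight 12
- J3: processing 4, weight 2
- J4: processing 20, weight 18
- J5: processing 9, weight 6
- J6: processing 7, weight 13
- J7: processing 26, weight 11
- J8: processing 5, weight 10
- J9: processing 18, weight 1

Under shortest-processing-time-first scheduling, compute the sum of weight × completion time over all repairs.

SPT (increasing processing time): J3 J8 J6 J5 J1 J2 J9 J4 J7.
J3: finishes 4, weight 2, w·C = 8
J8: finishes 9, weight 10, w·C = 90
J6: finishes 16, weight 13, w·C = 208
J5: finishes 25, weight 6, w·C = 150
J1: finishes 35, weight 7, w·C = 245
J2: finishes 48, weight 12, w·C = 576
J9: finishes 66, weight 1, w·C = 66
J4: finishes 86, weight 18, w·C = 1548
J7: finishes 112, weight 11, w·C = 1232
Sum = 8+90+208+150+245+576+66+1548+1232 = 4123.

4123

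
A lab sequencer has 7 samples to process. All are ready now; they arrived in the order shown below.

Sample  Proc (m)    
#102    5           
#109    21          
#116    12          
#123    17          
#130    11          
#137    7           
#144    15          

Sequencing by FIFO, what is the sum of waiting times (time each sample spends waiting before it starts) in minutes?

FIFO (arrival order): #102 #109 #116 #123 #130 #137 #144.
#102: waits 0, runs 0→5
#109: waits 5, runs 5→26
#116: waits 26, runs 26→38
#123: waits 38, runs 38→55
#130: waits 55, runs 55→66
#137: waits 66, runs 66→73
#144: waits 73, runs 73→88
Sum = 0+5+26+38+55+66+73 = 263.

263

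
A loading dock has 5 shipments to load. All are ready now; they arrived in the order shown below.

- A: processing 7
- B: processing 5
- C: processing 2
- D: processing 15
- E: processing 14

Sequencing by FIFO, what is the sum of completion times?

105

FIFO (arrival order): A B C D E.
A: 0→7
B: 7→12
C: 12→14
D: 14→29
E: 29→43
Sum = 7+12+14+29+43 = 105.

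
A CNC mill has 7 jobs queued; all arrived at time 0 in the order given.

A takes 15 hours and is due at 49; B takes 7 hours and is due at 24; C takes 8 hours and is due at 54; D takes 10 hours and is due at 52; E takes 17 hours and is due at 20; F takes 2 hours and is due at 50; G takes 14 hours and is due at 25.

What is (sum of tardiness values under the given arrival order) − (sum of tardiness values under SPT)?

FIFO (arrival order): A B C D E F G.
A: 0→15, due 49, tardiness 0
B: 15→22, due 24, tardiness 0
C: 22→30, due 54, tardiness 0
D: 30→40, due 52, tardiness 0
E: 40→57, due 20, tardiness 37
F: 57→59, due 50, tardiness 9
G: 59→73, due 25, tardiness 48
Sum = 0+0+0+0+37+9+48 = 94.
SPT (increasing processing time): F B C D G A E.
F: 0→2, due 50, tardiness 0
B: 2→9, due 24, tardiness 0
C: 9→17, due 54, tardiness 0
D: 17→27, due 52, tardiness 0
G: 27→41, due 25, tardiness 16
A: 41→56, due 49, tardiness 7
E: 56→73, due 20, tardiness 53
Sum = 0+0+0+0+16+7+53 = 76.
Difference = 94 − 76 = 18.

18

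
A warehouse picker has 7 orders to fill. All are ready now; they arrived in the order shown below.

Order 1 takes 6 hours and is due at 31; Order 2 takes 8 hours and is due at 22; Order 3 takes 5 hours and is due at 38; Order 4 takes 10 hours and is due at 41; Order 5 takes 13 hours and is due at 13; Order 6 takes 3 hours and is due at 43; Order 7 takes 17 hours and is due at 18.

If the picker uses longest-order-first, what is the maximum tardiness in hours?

26

LPT (decreasing processing time): Order 7 Order 5 Order 4 Order 2 Order 1 Order 3 Order 6.
Order 7: 0→17, due 18, tardiness 0
Order 5: 17→30, due 13, tardiness 17
Order 4: 30→40, due 41, tardiness 0
Order 2: 40→48, due 22, tardiness 26
Order 1: 48→54, due 31, tardiness 23
Order 3: 54→59, due 38, tardiness 21
Order 6: 59→62, due 43, tardiness 19
Maximum = 26.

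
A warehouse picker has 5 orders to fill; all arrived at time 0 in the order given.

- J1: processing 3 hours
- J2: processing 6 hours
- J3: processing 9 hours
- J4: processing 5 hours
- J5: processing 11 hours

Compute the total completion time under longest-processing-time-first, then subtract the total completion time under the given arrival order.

35

LPT (decreasing processing time): J5 J3 J2 J4 J1.
J5: 0→11
J3: 11→20
J2: 20→26
J4: 26→31
J1: 31→34
Sum = 11+20+26+31+34 = 122.
FIFO (arrival order): J1 J2 J3 J4 J5.
J1: 0→3
J2: 3→9
J3: 9→18
J4: 18→23
J5: 23→34
Sum = 3+9+18+23+34 = 87.
Difference = 122 − 87 = 35.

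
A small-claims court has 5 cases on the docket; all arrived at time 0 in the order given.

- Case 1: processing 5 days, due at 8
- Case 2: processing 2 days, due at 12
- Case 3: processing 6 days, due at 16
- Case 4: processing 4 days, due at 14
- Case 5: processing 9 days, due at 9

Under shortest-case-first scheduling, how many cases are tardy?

SPT (increasing processing time): Case 2 Case 4 Case 1 Case 3 Case 5.
Case 2: 0→2, due 12, tardiness 0
Case 4: 2→6, due 14, tardiness 0
Case 1: 6→11, due 8, tardiness 3
Case 3: 11→17, due 16, tardiness 1
Case 5: 17→26, due 9, tardiness 17
Late cases: 3.

3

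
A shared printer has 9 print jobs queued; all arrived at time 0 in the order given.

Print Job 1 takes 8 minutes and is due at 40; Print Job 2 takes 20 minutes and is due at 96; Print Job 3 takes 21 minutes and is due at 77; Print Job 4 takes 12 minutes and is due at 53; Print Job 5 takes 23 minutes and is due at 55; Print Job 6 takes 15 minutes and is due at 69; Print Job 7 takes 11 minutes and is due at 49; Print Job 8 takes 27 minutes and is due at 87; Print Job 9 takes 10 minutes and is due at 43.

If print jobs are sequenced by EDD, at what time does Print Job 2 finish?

147

EDD (increasing due date): Print Job 1 Print Job 9 Print Job 7 Print Job 4 Print Job 5 Print Job 6 Print Job 3 Print Job 8 Print Job 2.
Print Job 1: 0→8
Print Job 9: 8→18
Print Job 7: 18→29
Print Job 4: 29→41
Print Job 5: 41→64
Print Job 6: 64→79
Print Job 3: 79→100
Print Job 8: 100→127
Print Job 2: 127→147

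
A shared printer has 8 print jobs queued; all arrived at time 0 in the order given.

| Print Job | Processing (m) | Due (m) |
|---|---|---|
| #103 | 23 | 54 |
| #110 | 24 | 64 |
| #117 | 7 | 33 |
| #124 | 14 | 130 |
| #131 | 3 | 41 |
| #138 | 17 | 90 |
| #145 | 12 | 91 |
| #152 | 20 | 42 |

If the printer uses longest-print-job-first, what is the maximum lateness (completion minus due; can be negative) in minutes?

84

LPT (decreasing processing time): #110 #103 #152 #138 #124 #145 #117 #131.
#110: 0→24, due 64, lateness -40
#103: 24→47, due 54, lateness -7
#152: 47→67, due 42, lateness 25
#138: 67→84, due 90, lateness -6
#124: 84→98, due 130, lateness -32
#145: 98→110, due 91, lateness 19
#117: 110→117, due 33, lateness 84
#131: 117→120, due 41, lateness 79
Maximum = 84.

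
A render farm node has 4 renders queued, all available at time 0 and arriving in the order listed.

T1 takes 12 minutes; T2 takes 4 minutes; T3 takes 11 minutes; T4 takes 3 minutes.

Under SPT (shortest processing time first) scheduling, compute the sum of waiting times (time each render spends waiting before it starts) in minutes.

SPT (increasing processing time): T4 T2 T3 T1.
T4: waits 0, runs 0→3
T2: waits 3, runs 3→7
T3: waits 7, runs 7→18
T1: waits 18, runs 18→30
Sum = 0+3+7+18 = 28.

28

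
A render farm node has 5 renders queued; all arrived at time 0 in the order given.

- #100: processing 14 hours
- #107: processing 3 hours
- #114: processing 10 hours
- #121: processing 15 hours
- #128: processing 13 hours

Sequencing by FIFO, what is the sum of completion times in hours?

155

FIFO (arrival order): #100 #107 #114 #121 #128.
#100: 0→14
#107: 14→17
#114: 17→27
#121: 27→42
#128: 42→55
Sum = 14+17+27+42+55 = 155.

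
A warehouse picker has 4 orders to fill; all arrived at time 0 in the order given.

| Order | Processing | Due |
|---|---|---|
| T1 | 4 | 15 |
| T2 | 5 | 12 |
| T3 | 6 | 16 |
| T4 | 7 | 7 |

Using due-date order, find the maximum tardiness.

6

EDD (increasing due date): T4 T2 T1 T3.
T4: 0→7, due 7, tardiness 0
T2: 7→12, due 12, tardiness 0
T1: 12→16, due 15, tardiness 1
T3: 16→22, due 16, tardiness 6
Maximum = 6.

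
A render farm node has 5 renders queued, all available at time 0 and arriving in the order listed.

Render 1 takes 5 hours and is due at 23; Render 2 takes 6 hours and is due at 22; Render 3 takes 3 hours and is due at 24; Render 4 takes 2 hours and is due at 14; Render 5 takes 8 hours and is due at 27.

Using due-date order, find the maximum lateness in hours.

EDD (increasing due date): Render 4 Render 2 Render 1 Render 3 Render 5.
Render 4: 0→2, due 14, lateness -12
Render 2: 2→8, due 22, lateness -14
Render 1: 8→13, due 23, lateness -10
Render 3: 13→16, due 24, lateness -8
Render 5: 16→24, due 27, lateness -3
Maximum = -3.

-3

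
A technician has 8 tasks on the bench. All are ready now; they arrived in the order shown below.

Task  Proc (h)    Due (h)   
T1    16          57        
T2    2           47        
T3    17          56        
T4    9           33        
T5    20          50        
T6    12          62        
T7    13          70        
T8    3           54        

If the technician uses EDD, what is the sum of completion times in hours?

EDD (increasing due date): T4 T2 T5 T8 T3 T1 T6 T7.
T4: 0→9
T2: 9→11
T5: 11→31
T8: 31→34
T3: 34→51
T1: 51→67
T6: 67→79
T7: 79→92
Sum = 9+11+31+34+51+67+79+92 = 374.

374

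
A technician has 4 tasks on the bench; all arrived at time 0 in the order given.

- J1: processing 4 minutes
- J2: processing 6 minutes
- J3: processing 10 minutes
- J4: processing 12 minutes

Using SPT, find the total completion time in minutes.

SPT (increasing processing time): J1 J2 J3 J4.
J1: 0→4
J2: 4→10
J3: 10→20
J4: 20→32
Sum = 4+10+20+32 = 66.

66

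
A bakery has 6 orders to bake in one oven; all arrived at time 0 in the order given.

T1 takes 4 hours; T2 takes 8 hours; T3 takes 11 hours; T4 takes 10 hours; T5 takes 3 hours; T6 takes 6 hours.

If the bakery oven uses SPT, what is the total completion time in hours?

SPT (increasing processing time): T5 T1 T6 T2 T4 T3.
T5: 0→3
T1: 3→7
T6: 7→13
T2: 13→21
T4: 21→31
T3: 31→42
Sum = 3+7+13+21+31+42 = 117.

117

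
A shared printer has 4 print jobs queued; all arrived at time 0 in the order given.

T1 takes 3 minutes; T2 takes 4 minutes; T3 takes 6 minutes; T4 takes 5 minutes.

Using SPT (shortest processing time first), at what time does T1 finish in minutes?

3

SPT (increasing processing time): T1 T2 T4 T3.
T1: 0→3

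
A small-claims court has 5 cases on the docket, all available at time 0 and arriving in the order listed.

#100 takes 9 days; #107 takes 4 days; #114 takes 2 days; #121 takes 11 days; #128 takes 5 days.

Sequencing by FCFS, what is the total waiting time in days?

63

FIFO (arrival order): #100 #107 #114 #121 #128.
#100: waits 0, runs 0→9
#107: waits 9, runs 9→13
#114: waits 13, runs 13→15
#121: waits 15, runs 15→26
#128: waits 26, runs 26→31
Sum = 0+9+13+15+26 = 63.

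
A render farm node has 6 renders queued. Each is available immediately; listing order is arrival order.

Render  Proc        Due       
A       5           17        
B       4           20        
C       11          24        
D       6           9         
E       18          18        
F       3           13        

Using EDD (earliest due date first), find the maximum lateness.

EDD (increasing due date): D F A E B C.
D: 0→6, due 9, lateness -3
F: 6→9, due 13, lateness -4
A: 9→14, due 17, lateness -3
E: 14→32, due 18, lateness 14
B: 32→36, due 20, lateness 16
C: 36→47, due 24, lateness 23
Maximum = 23.

23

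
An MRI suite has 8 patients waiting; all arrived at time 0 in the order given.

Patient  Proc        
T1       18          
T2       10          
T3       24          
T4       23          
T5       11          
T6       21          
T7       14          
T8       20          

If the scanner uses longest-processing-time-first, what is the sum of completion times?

LPT (decreasing processing time): T3 T4 T6 T8 T1 T7 T5 T2.
T3: 0→24
T4: 24→47
T6: 47→68
T8: 68→88
T1: 88→106
T7: 106→120
T5: 120→131
T2: 131→141
Sum = 24+47+68+88+106+120+131+141 = 725.

725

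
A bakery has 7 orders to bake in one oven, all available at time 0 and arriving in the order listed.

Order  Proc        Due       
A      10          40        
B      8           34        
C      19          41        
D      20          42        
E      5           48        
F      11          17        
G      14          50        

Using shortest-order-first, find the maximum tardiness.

45

SPT (increasing processing time): E B A F G C D.
E: 0→5, due 48, tardiness 0
B: 5→13, due 34, tardiness 0
A: 13→23, due 40, tardiness 0
F: 23→34, due 17, tardiness 17
G: 34→48, due 50, tardiness 0
C: 48→67, due 41, tardiness 26
D: 67→87, due 42, tardiness 45
Maximum = 45.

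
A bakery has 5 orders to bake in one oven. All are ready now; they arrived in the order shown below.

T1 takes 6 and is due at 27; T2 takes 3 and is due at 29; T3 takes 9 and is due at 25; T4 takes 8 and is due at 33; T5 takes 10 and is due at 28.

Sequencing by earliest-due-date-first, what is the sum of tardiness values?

EDD (increasing due date): T3 T1 T5 T2 T4.
T3: 0→9, due 25, tardiness 0
T1: 9→15, due 27, tardiness 0
T5: 15→25, due 28, tardiness 0
T2: 25→28, due 29, tardiness 0
T4: 28→36, due 33, tardiness 3
Sum = 0+0+0+0+3 = 3.

3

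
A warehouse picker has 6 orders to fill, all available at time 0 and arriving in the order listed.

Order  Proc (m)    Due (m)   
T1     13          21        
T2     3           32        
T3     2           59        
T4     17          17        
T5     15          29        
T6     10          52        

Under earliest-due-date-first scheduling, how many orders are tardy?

EDD (increasing due date): T4 T1 T5 T2 T6 T3.
T4: 0→17, due 17, tardiness 0
T1: 17→30, due 21, tardiness 9
T5: 30→45, due 29, tardiness 16
T2: 45→48, due 32, tardiness 16
T6: 48→58, due 52, tardiness 6
T3: 58→60, due 59, tardiness 1
Late orders: 5.

5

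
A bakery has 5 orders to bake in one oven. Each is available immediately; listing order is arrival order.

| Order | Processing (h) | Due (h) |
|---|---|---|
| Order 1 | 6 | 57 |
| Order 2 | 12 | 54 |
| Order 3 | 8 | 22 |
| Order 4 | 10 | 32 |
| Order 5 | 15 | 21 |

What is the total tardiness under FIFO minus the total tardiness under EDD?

36

FIFO (arrival order): Order 1 Order 2 Order 3 Order 4 Order 5.
Order 1: 0→6, due 57, tardiness 0
Order 2: 6→18, due 54, tardiness 0
Order 3: 18→26, due 22, tardiness 4
Order 4: 26→36, due 32, tardiness 4
Order 5: 36→51, due 21, tardiness 30
Sum = 0+0+4+4+30 = 38.
EDD (increasing due date): Order 5 Order 3 Order 4 Order 2 Order 1.
Order 5: 0→15, due 21, tardiness 0
Order 3: 15→23, due 22, tardiness 1
Order 4: 23→33, due 32, tardiness 1
Order 2: 33→45, due 54, tardiness 0
Order 1: 45→51, due 57, tardiness 0
Sum = 0+1+1+0+0 = 2.
Difference = 38 − 2 = 36.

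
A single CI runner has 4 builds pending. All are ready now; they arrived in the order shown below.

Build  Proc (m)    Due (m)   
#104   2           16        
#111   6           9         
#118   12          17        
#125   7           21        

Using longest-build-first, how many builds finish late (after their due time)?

LPT (decreasing processing time): #118 #125 #111 #104.
#118: 0→12, due 17, tardiness 0
#125: 12→19, due 21, tardiness 0
#111: 19→25, due 9, tardiness 16
#104: 25→27, due 16, tardiness 11
Late builds: 2.

2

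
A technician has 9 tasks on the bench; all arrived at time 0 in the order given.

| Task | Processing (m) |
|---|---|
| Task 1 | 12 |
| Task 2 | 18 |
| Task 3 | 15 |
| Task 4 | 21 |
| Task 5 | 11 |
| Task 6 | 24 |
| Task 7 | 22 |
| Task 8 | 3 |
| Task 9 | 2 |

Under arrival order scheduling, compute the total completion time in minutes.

FIFO (arrival order): Task 1 Task 2 Task 3 Task 4 Task 5 Task 6 Task 7 Task 8 Task 9.
Task 1: 0→12
Task 2: 12→30
Task 3: 30→45
Task 4: 45→66
Task 5: 66→77
Task 6: 77→101
Task 7: 101→123
Task 8: 123→126
Task 9: 126→128
Sum = 12+30+45+66+77+101+123+126+128 = 708.

708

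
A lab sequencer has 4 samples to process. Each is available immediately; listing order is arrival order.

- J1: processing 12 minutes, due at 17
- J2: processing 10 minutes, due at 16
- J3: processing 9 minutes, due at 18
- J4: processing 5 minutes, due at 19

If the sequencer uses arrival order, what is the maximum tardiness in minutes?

17

FIFO (arrival order): J1 J2 J3 J4.
J1: 0→12, due 17, tardiness 0
J2: 12→22, due 16, tardiness 6
J3: 22→31, due 18, tardiness 13
J4: 31→36, due 19, tardiness 17
Maximum = 17.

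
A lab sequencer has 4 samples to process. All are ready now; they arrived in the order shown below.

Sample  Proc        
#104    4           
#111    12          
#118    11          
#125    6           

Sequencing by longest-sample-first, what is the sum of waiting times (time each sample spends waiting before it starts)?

64

LPT (decreasing processing time): #111 #118 #125 #104.
#111: waits 0, runs 0→12
#118: waits 12, runs 12→23
#125: waits 23, runs 23→29
#104: waits 29, runs 29→33
Sum = 0+12+23+29 = 64.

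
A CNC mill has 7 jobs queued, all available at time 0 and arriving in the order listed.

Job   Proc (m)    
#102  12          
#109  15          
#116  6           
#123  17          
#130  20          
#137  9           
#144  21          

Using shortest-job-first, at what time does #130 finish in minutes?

79

SPT (increasing processing time): #116 #137 #102 #109 #123 #130 #144.
#116: 0→6
#137: 6→15
#102: 15→27
#109: 27→42
#123: 42→59
#130: 59→79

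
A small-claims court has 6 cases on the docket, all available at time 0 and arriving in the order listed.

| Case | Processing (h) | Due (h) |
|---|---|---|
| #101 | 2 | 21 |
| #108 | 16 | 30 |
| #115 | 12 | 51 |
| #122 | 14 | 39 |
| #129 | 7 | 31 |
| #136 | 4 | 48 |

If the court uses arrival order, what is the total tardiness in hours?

32

FIFO (arrival order): #101 #108 #115 #122 #129 #136.
#101: 0→2, due 21, tardiness 0
#108: 2→18, due 30, tardiness 0
#115: 18→30, due 51, tardiness 0
#122: 30→44, due 39, tardiness 5
#129: 44→51, due 31, tardiness 20
#136: 51→55, due 48, tardiness 7
Sum = 0+0+0+5+20+7 = 32.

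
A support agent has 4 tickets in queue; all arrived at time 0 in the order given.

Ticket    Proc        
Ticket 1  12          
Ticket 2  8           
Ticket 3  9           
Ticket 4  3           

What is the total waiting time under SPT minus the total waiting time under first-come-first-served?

SPT (increasing processing time): Ticket 4 Ticket 2 Ticket 3 Ticket 1.
Ticket 4: waits 0, runs 0→3
Ticket 2: waits 3, runs 3→11
Ticket 3: waits 11, runs 11→20
Ticket 1: waits 20, runs 20→32
Sum = 0+3+11+20 = 34.
FIFO (arrival order): Ticket 1 Ticket 2 Ticket 3 Ticket 4.
Ticket 1: waits 0, runs 0→12
Ticket 2: waits 12, runs 12→20
Ticket 3: waits 20, runs 20→29
Ticket 4: waits 29, runs 29→32
Sum = 0+12+20+29 = 61.
Difference = 34 − 61 = -27.

-27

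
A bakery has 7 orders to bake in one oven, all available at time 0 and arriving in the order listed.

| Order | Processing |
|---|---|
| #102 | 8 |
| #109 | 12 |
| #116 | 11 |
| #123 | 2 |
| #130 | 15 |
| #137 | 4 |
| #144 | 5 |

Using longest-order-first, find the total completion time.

LPT (decreasing processing time): #130 #109 #116 #102 #144 #137 #123.
#130: 0→15
#109: 15→27
#116: 27→38
#102: 38→46
#144: 46→51
#137: 51→55
#123: 55→57
Sum = 15+27+38+46+51+55+57 = 289.

289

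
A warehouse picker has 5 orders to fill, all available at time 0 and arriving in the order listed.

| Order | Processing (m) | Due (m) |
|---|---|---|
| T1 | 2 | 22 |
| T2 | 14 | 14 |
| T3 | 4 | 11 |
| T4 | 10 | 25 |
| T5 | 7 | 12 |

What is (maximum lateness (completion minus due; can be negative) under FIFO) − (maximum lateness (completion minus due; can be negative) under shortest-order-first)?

2

FIFO (arrival order): T1 T2 T3 T4 T5.
T1: 0→2, due 22, lateness -20
T2: 2→16, due 14, lateness 2
T3: 16→20, due 11, lateness 9
T4: 20→30, due 25, lateness 5
T5: 30→37, due 12, lateness 25
Maximum = 25.
SPT (increasing processing time): T1 T3 T5 T4 T2.
T1: 0→2, due 22, lateness -20
T3: 2→6, due 11, lateness -5
T5: 6→13, due 12, lateness 1
T4: 13→23, due 25, lateness -2
T2: 23→37, due 14, lateness 23
Maximum = 23.
Difference = 25 − 23 = 2.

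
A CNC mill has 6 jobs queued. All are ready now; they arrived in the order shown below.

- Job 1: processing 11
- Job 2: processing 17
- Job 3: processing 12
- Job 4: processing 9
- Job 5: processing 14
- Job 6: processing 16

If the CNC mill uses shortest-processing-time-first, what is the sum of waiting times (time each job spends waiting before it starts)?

SPT (increasing processing time): Job 4 Job 1 Job 3 Job 5 Job 6 Job 2.
Job 4: waits 0, runs 0→9
Job 1: waits 9, runs 9→20
Job 3: waits 20, runs 20→32
Job 5: waits 32, runs 32→46
Job 6: waits 46, runs 46→62
Job 2: waits 62, runs 62→79
Sum = 0+9+20+32+46+62 = 169.

169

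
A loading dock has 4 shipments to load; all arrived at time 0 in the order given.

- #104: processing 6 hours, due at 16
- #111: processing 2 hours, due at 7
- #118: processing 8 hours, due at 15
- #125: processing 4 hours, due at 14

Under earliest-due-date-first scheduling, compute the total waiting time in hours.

22

EDD (increasing due date): #111 #125 #118 #104.
#111: waits 0, runs 0→2
#125: waits 2, runs 2→6
#118: waits 6, runs 6→14
#104: waits 14, runs 14→20
Sum = 0+2+6+14 = 22.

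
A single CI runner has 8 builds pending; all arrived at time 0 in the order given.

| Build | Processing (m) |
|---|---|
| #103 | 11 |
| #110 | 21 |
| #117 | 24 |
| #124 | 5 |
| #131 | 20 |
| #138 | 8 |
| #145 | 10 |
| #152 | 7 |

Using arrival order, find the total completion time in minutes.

535

FIFO (arrival order): #103 #110 #117 #124 #131 #138 #145 #152.
#103: 0→11
#110: 11→32
#117: 32→56
#124: 56→61
#131: 61→81
#138: 81→89
#145: 89→99
#152: 99→106
Sum = 11+32+56+61+81+89+99+106 = 535.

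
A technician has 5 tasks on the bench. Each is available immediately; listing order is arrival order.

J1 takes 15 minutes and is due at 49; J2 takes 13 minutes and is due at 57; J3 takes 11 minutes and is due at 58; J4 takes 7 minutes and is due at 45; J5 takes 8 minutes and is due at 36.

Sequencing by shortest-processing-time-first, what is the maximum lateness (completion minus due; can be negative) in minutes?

SPT (increasing processing time): J4 J5 J3 J2 J1.
J4: 0→7, due 45, lateness -38
J5: 7→15, due 36, lateness -21
J3: 15→26, due 58, lateness -32
J2: 26→39, due 57, lateness -18
J1: 39→54, due 49, lateness 5
Maximum = 5.

5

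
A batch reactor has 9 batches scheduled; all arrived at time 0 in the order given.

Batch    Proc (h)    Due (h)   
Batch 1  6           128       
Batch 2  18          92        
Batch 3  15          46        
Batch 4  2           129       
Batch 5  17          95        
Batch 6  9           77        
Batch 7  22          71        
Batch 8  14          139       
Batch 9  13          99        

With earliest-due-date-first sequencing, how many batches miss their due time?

EDD (increasing due date): Batch 3 Batch 7 Batch 6 Batch 2 Batch 5 Batch 9 Batch 1 Batch 4 Batch 8.
Batch 3: 0→15, due 46, tardiness 0
Batch 7: 15→37, due 71, tardiness 0
Batch 6: 37→46, due 77, tardiness 0
Batch 2: 46→64, due 92, tardiness 0
Batch 5: 64→81, due 95, tardiness 0
Batch 9: 81→94, due 99, tardiness 0
Batch 1: 94→100, due 128, tardiness 0
Batch 4: 100→102, due 129, tardiness 0
Batch 8: 102→116, due 139, tardiness 0
Late batches: 0.

0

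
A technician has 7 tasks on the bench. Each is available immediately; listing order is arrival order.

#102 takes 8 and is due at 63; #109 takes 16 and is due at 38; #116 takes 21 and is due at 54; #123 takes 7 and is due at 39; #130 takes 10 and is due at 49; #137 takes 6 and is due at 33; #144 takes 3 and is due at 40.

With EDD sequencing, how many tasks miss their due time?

2

EDD (increasing due date): #137 #109 #123 #144 #130 #116 #102.
#137: 0→6, due 33, tardiness 0
#109: 6→22, due 38, tardiness 0
#123: 22→29, due 39, tardiness 0
#144: 29→32, due 40, tardiness 0
#130: 32→42, due 49, tardiness 0
#116: 42→63, due 54, tardiness 9
#102: 63→71, due 63, tardiness 8
Late tasks: 2.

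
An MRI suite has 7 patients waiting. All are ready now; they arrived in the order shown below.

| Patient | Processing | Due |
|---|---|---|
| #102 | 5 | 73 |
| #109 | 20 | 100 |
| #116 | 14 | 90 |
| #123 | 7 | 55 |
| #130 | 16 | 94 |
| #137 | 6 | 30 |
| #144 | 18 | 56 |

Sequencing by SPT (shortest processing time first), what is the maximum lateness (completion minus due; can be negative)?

SPT (increasing processing time): #102 #137 #123 #116 #130 #144 #109.
#102: 0→5, due 73, lateness -68
#137: 5→11, due 30, lateness -19
#123: 11→18, due 55, lateness -37
#116: 18→32, due 90, lateness -58
#130: 32→48, due 94, lateness -46
#144: 48→66, due 56, lateness 10
#109: 66→86, due 100, lateness -14
Maximum = 10.

10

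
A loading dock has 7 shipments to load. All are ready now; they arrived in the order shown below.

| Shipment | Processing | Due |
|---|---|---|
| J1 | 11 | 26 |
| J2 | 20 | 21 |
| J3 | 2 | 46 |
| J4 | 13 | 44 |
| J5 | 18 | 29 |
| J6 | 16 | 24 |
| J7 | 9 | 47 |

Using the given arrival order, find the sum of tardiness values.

145

FIFO (arrival order): J1 J2 J3 J4 J5 J6 J7.
J1: 0→11, due 26, tardiness 0
J2: 11→31, due 21, tardiness 10
J3: 31→33, due 46, tardiness 0
J4: 33→46, due 44, tardiness 2
J5: 46→64, due 29, tardiness 35
J6: 64→80, due 24, tardiness 56
J7: 80→89, due 47, tardiness 42
Sum = 0+10+0+2+35+56+42 = 145.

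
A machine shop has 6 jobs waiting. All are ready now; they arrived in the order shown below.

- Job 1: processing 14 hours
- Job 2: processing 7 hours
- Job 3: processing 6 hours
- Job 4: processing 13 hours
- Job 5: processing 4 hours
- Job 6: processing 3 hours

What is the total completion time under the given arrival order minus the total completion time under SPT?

70

FIFO (arrival order): Job 1 Job 2 Job 3 Job 4 Job 5 Job 6.
Job 1: 0→14
Job 2: 14→21
Job 3: 21→27
Job 4: 27→40
Job 5: 40→44
Job 6: 44→47
Sum = 14+21+27+40+44+47 = 193.
SPT (increasing processing time): Job 6 Job 5 Job 3 Job 2 Job 4 Job 1.
Job 6: 0→3
Job 5: 3→7
Job 3: 7→13
Job 2: 13→20
Job 4: 20→33
Job 1: 33→47
Sum = 3+7+13+20+33+47 = 123.
Difference = 193 − 123 = 70.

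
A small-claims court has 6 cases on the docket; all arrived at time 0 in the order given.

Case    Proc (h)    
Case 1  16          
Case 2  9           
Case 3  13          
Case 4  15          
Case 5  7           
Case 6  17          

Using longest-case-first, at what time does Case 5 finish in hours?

77

LPT (decreasing processing time): Case 6 Case 1 Case 4 Case 3 Case 2 Case 5.
Case 6: 0→17
Case 1: 17→33
Case 4: 33→48
Case 3: 48→61
Case 2: 61→70
Case 5: 70→77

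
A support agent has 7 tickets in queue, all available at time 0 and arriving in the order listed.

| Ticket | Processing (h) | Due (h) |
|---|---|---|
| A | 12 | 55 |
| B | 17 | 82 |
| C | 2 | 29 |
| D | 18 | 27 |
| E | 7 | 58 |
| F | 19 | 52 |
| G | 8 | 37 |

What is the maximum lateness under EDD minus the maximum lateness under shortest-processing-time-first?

-29

EDD (increasing due date): D C G F A E B.
D: 0→18, due 27, lateness -9
C: 18→20, due 29, lateness -9
G: 20→28, due 37, lateness -9
F: 28→47, due 52, lateness -5
A: 47→59, due 55, lateness 4
E: 59→66, due 58, lateness 8
B: 66→83, due 82, lateness 1
Maximum = 8.
SPT (increasing processing time): C E G A B D F.
C: 0→2, due 29, lateness -27
E: 2→9, due 58, lateness -49
G: 9→17, due 37, lateness -20
A: 17→29, due 55, lateness -26
B: 29→46, due 82, lateness -36
D: 46→64, due 27, lateness 37
F: 64→83, due 52, lateness 31
Maximum = 37.
Difference = 8 − 37 = -29.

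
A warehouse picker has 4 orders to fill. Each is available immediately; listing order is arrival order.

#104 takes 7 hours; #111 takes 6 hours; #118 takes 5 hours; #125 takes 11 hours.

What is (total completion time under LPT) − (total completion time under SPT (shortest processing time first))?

LPT (decreasing processing time): #125 #104 #111 #118.
#125: 0→11
#104: 11→18
#111: 18→24
#118: 24→29
Sum = 11+18+24+29 = 82.
SPT (increasing processing time): #118 #111 #104 #125.
#118: 0→5
#111: 5→11
#104: 11→18
#125: 18→29
Sum = 5+11+18+29 = 63.
Difference = 82 − 63 = 19.

19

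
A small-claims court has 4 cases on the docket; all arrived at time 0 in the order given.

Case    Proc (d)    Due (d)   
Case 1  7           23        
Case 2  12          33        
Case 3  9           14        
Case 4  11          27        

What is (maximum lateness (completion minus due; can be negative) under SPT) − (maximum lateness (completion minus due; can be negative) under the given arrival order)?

SPT (increasing processing time): Case 1 Case 3 Case 4 Case 2.
Case 1: 0→7, due 23, lateness -16
Case 3: 7→16, due 14, lateness 2
Case 4: 16→27, due 27, lateness 0
Case 2: 27→39, due 33, lateness 6
Maximum = 6.
FIFO (arrival order): Case 1 Case 2 Case 3 Case 4.
Case 1: 0→7, due 23, lateness -16
Case 2: 7→19, due 33, lateness -14
Case 3: 19→28, due 14, lateness 14
Case 4: 28→39, due 27, lateness 12
Maximum = 14.
Difference = 6 − 14 = -8.

-8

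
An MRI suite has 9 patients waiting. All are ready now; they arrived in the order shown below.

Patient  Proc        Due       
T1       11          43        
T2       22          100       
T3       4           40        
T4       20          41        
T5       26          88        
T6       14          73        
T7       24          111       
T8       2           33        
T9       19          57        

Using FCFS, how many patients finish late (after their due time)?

FIFO (arrival order): T1 T2 T3 T4 T5 T6 T7 T8 T9.
T1: 0→11, due 43, tardiness 0
T2: 11→33, due 100, tardiness 0
T3: 33→37, due 40, tardiness 0
T4: 37→57, due 41, tardiness 16
T5: 57→83, due 88, tardiness 0
T6: 83→97, due 73, tardiness 24
T7: 97→121, due 111, tardiness 10
T8: 121→123, due 33, tardiness 90
T9: 123→142, due 57, tardiness 85
Late patients: 5.

5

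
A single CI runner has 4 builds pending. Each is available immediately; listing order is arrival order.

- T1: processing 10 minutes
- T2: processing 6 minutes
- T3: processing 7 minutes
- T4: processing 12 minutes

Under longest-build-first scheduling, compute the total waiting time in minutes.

LPT (decreasing processing time): T4 T1 T3 T2.
T4: waits 0, runs 0→12
T1: waits 12, runs 12→22
T3: waits 22, runs 22→29
T2: waits 29, runs 29→35
Sum = 0+12+22+29 = 63.

63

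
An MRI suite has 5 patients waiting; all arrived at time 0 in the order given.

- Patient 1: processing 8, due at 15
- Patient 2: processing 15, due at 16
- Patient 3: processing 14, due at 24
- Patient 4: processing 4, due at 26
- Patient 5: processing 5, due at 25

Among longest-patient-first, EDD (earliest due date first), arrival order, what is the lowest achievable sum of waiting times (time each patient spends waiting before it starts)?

LPT (decreasing processing time): Patient 2 Patient 3 Patient 1 Patient 5 Patient 4.
Patient 2: waits 0, runs 0→15
Patient 3: waits 15, runs 15→29
Patient 1: waits 29, runs 29→37
Patient 5: waits 37, runs 37→42
Patient 4: waits 42, runs 42→46
Sum = 0+15+29+37+42 = 123.
EDD (increasing due date): Patient 1 Patient 2 Patient 3 Patient 5 Patient 4.
Patient 1: waits 0, runs 0→8
Patient 2: waits 8, runs 8→23
Patient 3: waits 23, runs 23→37
Patient 5: waits 37, runs 37→42
Patient 4: waits 42, runs 42→46
Sum = 0+8+23+37+42 = 110.
FIFO (arrival order): Patient 1 Patient 2 Patient 3 Patient 4 Patient 5.
Patient 1: waits 0, runs 0→8
Patient 2: waits 8, runs 8→23
Patient 3: waits 23, runs 23→37
Patient 4: waits 37, runs 37→41
Patient 5: waits 41, runs 41→46
Sum = 0+8+23+37+41 = 109.
LPT 123, EDD 110, FIFO 109 → minimum 109.

109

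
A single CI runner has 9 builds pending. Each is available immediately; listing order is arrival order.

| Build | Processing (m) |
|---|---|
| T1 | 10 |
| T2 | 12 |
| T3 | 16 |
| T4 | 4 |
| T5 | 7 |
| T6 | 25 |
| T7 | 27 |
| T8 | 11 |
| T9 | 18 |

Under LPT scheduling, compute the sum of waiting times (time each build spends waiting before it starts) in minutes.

687

LPT (decreasing processing time): T7 T6 T9 T3 T2 T8 T1 T5 T4.
T7: waits 0, runs 0→27
T6: waits 27, runs 27→52
T9: waits 52, runs 52→70
T3: waits 70, runs 70→86
T2: waits 86, runs 86→98
T8: waits 98, runs 98→109
T1: waits 109, runs 109→119
T5: waits 119, runs 119→126
T4: waits 126, runs 126→130
Sum = 0+27+52+70+86+98+109+119+126 = 687.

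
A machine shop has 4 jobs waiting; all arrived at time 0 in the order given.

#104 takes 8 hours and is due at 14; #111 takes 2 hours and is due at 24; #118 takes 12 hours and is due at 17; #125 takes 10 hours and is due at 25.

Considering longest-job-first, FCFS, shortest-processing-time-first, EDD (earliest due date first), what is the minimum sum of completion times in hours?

64

LPT (decreasing processing time): #118 #125 #104 #111.
#118: 0→12
#125: 12→22
#104: 22→30
#111: 30→32
Sum = 12+22+30+32 = 96.
FIFO (arrival order): #104 #111 #118 #125.
#104: 0→8
#111: 8→10
#118: 10→22
#125: 22→32
Sum = 8+10+22+32 = 72.
SPT (increasing processing time): #111 #104 #125 #118.
#111: 0→2
#104: 2→10
#125: 10→20
#118: 20→32
Sum = 2+10+20+32 = 64.
EDD (increasing due date): #104 #118 #111 #125.
#104: 0→8
#118: 8→20
#111: 20→22
#125: 22→32
Sum = 8+20+22+32 = 82.
LPT 96, FIFO 72, SPT 64, EDD 82 → minimum 64.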